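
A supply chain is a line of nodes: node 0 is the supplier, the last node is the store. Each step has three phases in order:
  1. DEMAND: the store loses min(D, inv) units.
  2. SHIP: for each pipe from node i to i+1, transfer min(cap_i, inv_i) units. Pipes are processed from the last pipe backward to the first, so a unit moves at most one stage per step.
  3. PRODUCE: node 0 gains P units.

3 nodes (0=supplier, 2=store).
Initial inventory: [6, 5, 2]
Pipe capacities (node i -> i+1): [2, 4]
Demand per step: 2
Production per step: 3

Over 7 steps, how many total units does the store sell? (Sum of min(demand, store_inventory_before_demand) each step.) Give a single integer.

Answer: 14

Derivation:
Step 1: sold=2 (running total=2) -> [7 3 4]
Step 2: sold=2 (running total=4) -> [8 2 5]
Step 3: sold=2 (running total=6) -> [9 2 5]
Step 4: sold=2 (running total=8) -> [10 2 5]
Step 5: sold=2 (running total=10) -> [11 2 5]
Step 6: sold=2 (running total=12) -> [12 2 5]
Step 7: sold=2 (running total=14) -> [13 2 5]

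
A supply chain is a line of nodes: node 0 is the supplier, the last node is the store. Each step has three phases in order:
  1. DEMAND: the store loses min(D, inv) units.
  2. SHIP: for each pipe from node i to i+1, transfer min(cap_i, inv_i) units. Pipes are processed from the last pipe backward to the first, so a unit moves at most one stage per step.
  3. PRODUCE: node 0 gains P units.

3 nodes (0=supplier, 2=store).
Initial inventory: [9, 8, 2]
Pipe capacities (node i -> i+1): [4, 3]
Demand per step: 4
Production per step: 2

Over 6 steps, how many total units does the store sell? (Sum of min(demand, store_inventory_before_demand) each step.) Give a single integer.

Answer: 17

Derivation:
Step 1: sold=2 (running total=2) -> [7 9 3]
Step 2: sold=3 (running total=5) -> [5 10 3]
Step 3: sold=3 (running total=8) -> [3 11 3]
Step 4: sold=3 (running total=11) -> [2 11 3]
Step 5: sold=3 (running total=14) -> [2 10 3]
Step 6: sold=3 (running total=17) -> [2 9 3]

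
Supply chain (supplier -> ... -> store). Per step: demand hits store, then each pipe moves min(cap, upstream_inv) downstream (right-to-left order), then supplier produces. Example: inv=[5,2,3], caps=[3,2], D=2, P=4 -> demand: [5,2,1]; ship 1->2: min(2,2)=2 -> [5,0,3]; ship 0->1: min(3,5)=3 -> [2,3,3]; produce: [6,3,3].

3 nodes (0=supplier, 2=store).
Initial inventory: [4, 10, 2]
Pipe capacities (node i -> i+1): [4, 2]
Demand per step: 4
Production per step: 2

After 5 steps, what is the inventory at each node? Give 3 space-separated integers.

Step 1: demand=4,sold=2 ship[1->2]=2 ship[0->1]=4 prod=2 -> inv=[2 12 2]
Step 2: demand=4,sold=2 ship[1->2]=2 ship[0->1]=2 prod=2 -> inv=[2 12 2]
Step 3: demand=4,sold=2 ship[1->2]=2 ship[0->1]=2 prod=2 -> inv=[2 12 2]
Step 4: demand=4,sold=2 ship[1->2]=2 ship[0->1]=2 prod=2 -> inv=[2 12 2]
Step 5: demand=4,sold=2 ship[1->2]=2 ship[0->1]=2 prod=2 -> inv=[2 12 2]

2 12 2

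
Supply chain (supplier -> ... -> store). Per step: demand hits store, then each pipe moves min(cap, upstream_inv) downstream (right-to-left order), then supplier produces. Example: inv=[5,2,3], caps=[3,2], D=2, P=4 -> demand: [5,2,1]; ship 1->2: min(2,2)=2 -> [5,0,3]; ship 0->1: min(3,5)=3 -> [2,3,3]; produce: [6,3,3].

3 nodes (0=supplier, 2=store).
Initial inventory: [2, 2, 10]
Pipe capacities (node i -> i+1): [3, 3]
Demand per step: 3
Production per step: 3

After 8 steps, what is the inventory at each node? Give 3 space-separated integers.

Step 1: demand=3,sold=3 ship[1->2]=2 ship[0->1]=2 prod=3 -> inv=[3 2 9]
Step 2: demand=3,sold=3 ship[1->2]=2 ship[0->1]=3 prod=3 -> inv=[3 3 8]
Step 3: demand=3,sold=3 ship[1->2]=3 ship[0->1]=3 prod=3 -> inv=[3 3 8]
Step 4: demand=3,sold=3 ship[1->2]=3 ship[0->1]=3 prod=3 -> inv=[3 3 8]
Step 5: demand=3,sold=3 ship[1->2]=3 ship[0->1]=3 prod=3 -> inv=[3 3 8]
Step 6: demand=3,sold=3 ship[1->2]=3 ship[0->1]=3 prod=3 -> inv=[3 3 8]
Step 7: demand=3,sold=3 ship[1->2]=3 ship[0->1]=3 prod=3 -> inv=[3 3 8]
Step 8: demand=3,sold=3 ship[1->2]=3 ship[0->1]=3 prod=3 -> inv=[3 3 8]

3 3 8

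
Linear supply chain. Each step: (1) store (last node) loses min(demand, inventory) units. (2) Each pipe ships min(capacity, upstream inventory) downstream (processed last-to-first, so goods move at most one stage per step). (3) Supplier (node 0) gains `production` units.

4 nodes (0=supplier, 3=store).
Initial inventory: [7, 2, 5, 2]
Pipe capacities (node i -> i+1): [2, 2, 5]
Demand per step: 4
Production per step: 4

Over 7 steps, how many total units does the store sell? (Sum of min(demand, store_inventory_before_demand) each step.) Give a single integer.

Step 1: sold=2 (running total=2) -> [9 2 2 5]
Step 2: sold=4 (running total=6) -> [11 2 2 3]
Step 3: sold=3 (running total=9) -> [13 2 2 2]
Step 4: sold=2 (running total=11) -> [15 2 2 2]
Step 5: sold=2 (running total=13) -> [17 2 2 2]
Step 6: sold=2 (running total=15) -> [19 2 2 2]
Step 7: sold=2 (running total=17) -> [21 2 2 2]

Answer: 17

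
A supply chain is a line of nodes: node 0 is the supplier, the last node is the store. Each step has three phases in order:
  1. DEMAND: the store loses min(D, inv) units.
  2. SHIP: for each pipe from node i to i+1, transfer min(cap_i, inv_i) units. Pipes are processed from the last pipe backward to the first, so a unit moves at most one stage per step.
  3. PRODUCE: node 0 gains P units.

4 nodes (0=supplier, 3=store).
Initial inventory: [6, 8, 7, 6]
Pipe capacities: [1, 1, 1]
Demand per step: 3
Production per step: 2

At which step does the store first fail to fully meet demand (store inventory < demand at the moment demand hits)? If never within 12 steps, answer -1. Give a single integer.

Step 1: demand=3,sold=3 ship[2->3]=1 ship[1->2]=1 ship[0->1]=1 prod=2 -> [7 8 7 4]
Step 2: demand=3,sold=3 ship[2->3]=1 ship[1->2]=1 ship[0->1]=1 prod=2 -> [8 8 7 2]
Step 3: demand=3,sold=2 ship[2->3]=1 ship[1->2]=1 ship[0->1]=1 prod=2 -> [9 8 7 1]
Step 4: demand=3,sold=1 ship[2->3]=1 ship[1->2]=1 ship[0->1]=1 prod=2 -> [10 8 7 1]
Step 5: demand=3,sold=1 ship[2->3]=1 ship[1->2]=1 ship[0->1]=1 prod=2 -> [11 8 7 1]
Step 6: demand=3,sold=1 ship[2->3]=1 ship[1->2]=1 ship[0->1]=1 prod=2 -> [12 8 7 1]
Step 7: demand=3,sold=1 ship[2->3]=1 ship[1->2]=1 ship[0->1]=1 prod=2 -> [13 8 7 1]
Step 8: demand=3,sold=1 ship[2->3]=1 ship[1->2]=1 ship[0->1]=1 prod=2 -> [14 8 7 1]
Step 9: demand=3,sold=1 ship[2->3]=1 ship[1->2]=1 ship[0->1]=1 prod=2 -> [15 8 7 1]
Step 10: demand=3,sold=1 ship[2->3]=1 ship[1->2]=1 ship[0->1]=1 prod=2 -> [16 8 7 1]
Step 11: demand=3,sold=1 ship[2->3]=1 ship[1->2]=1 ship[0->1]=1 prod=2 -> [17 8 7 1]
Step 12: demand=3,sold=1 ship[2->3]=1 ship[1->2]=1 ship[0->1]=1 prod=2 -> [18 8 7 1]
First stockout at step 3

3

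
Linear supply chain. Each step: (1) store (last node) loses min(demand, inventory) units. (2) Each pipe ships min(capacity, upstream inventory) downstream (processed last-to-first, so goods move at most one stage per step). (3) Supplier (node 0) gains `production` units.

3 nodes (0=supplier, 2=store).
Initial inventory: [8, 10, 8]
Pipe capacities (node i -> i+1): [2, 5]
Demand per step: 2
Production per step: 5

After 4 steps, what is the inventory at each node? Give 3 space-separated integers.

Step 1: demand=2,sold=2 ship[1->2]=5 ship[0->1]=2 prod=5 -> inv=[11 7 11]
Step 2: demand=2,sold=2 ship[1->2]=5 ship[0->1]=2 prod=5 -> inv=[14 4 14]
Step 3: demand=2,sold=2 ship[1->2]=4 ship[0->1]=2 prod=5 -> inv=[17 2 16]
Step 4: demand=2,sold=2 ship[1->2]=2 ship[0->1]=2 prod=5 -> inv=[20 2 16]

20 2 16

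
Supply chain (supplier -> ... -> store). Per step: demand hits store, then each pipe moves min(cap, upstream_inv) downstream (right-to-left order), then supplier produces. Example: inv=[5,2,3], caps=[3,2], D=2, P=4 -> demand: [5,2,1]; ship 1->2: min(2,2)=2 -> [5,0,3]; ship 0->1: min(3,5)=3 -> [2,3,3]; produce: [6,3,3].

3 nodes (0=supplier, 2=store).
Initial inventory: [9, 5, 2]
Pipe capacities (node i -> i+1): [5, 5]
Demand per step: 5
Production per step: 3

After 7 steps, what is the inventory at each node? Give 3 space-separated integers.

Step 1: demand=5,sold=2 ship[1->2]=5 ship[0->1]=5 prod=3 -> inv=[7 5 5]
Step 2: demand=5,sold=5 ship[1->2]=5 ship[0->1]=5 prod=3 -> inv=[5 5 5]
Step 3: demand=5,sold=5 ship[1->2]=5 ship[0->1]=5 prod=3 -> inv=[3 5 5]
Step 4: demand=5,sold=5 ship[1->2]=5 ship[0->1]=3 prod=3 -> inv=[3 3 5]
Step 5: demand=5,sold=5 ship[1->2]=3 ship[0->1]=3 prod=3 -> inv=[3 3 3]
Step 6: demand=5,sold=3 ship[1->2]=3 ship[0->1]=3 prod=3 -> inv=[3 3 3]
Step 7: demand=5,sold=3 ship[1->2]=3 ship[0->1]=3 prod=3 -> inv=[3 3 3]

3 3 3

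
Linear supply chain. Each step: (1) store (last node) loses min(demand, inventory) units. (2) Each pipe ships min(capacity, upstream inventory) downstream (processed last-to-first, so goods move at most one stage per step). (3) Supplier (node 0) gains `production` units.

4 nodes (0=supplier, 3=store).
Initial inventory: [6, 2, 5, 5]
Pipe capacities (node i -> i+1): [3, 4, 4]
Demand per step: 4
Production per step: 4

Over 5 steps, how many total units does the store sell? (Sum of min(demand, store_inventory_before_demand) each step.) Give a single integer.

Answer: 18

Derivation:
Step 1: sold=4 (running total=4) -> [7 3 3 5]
Step 2: sold=4 (running total=8) -> [8 3 3 4]
Step 3: sold=4 (running total=12) -> [9 3 3 3]
Step 4: sold=3 (running total=15) -> [10 3 3 3]
Step 5: sold=3 (running total=18) -> [11 3 3 3]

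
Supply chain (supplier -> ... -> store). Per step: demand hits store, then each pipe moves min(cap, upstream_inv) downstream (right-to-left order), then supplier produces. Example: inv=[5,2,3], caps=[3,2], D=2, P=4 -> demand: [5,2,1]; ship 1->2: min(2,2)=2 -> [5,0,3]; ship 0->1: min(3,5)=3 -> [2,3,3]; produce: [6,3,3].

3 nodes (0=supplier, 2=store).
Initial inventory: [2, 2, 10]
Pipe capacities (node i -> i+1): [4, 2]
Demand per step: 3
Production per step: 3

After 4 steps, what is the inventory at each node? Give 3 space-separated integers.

Step 1: demand=3,sold=3 ship[1->2]=2 ship[0->1]=2 prod=3 -> inv=[3 2 9]
Step 2: demand=3,sold=3 ship[1->2]=2 ship[0->1]=3 prod=3 -> inv=[3 3 8]
Step 3: demand=3,sold=3 ship[1->2]=2 ship[0->1]=3 prod=3 -> inv=[3 4 7]
Step 4: demand=3,sold=3 ship[1->2]=2 ship[0->1]=3 prod=3 -> inv=[3 5 6]

3 5 6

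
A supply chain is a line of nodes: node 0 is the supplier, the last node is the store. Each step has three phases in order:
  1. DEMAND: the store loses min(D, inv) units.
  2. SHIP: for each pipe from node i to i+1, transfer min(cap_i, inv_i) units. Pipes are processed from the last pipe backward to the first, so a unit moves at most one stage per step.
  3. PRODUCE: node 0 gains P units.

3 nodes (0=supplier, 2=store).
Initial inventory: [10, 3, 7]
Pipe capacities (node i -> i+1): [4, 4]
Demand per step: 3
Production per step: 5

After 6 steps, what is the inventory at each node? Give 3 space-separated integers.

Step 1: demand=3,sold=3 ship[1->2]=3 ship[0->1]=4 prod=5 -> inv=[11 4 7]
Step 2: demand=3,sold=3 ship[1->2]=4 ship[0->1]=4 prod=5 -> inv=[12 4 8]
Step 3: demand=3,sold=3 ship[1->2]=4 ship[0->1]=4 prod=5 -> inv=[13 4 9]
Step 4: demand=3,sold=3 ship[1->2]=4 ship[0->1]=4 prod=5 -> inv=[14 4 10]
Step 5: demand=3,sold=3 ship[1->2]=4 ship[0->1]=4 prod=5 -> inv=[15 4 11]
Step 6: demand=3,sold=3 ship[1->2]=4 ship[0->1]=4 prod=5 -> inv=[16 4 12]

16 4 12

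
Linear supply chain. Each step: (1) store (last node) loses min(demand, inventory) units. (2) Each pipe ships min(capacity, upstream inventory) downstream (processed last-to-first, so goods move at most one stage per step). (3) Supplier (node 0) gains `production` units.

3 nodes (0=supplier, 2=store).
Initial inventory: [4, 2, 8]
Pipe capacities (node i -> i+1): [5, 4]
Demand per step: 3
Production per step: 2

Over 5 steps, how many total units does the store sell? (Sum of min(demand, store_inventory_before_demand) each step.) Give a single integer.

Step 1: sold=3 (running total=3) -> [2 4 7]
Step 2: sold=3 (running total=6) -> [2 2 8]
Step 3: sold=3 (running total=9) -> [2 2 7]
Step 4: sold=3 (running total=12) -> [2 2 6]
Step 5: sold=3 (running total=15) -> [2 2 5]

Answer: 15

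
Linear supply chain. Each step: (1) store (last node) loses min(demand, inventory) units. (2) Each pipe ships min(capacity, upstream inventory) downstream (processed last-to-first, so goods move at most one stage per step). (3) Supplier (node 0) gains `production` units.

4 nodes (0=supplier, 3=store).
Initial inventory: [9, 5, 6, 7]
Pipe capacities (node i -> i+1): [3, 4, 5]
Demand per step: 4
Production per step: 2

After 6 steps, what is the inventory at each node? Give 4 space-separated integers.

Step 1: demand=4,sold=4 ship[2->3]=5 ship[1->2]=4 ship[0->1]=3 prod=2 -> inv=[8 4 5 8]
Step 2: demand=4,sold=4 ship[2->3]=5 ship[1->2]=4 ship[0->1]=3 prod=2 -> inv=[7 3 4 9]
Step 3: demand=4,sold=4 ship[2->3]=4 ship[1->2]=3 ship[0->1]=3 prod=2 -> inv=[6 3 3 9]
Step 4: demand=4,sold=4 ship[2->3]=3 ship[1->2]=3 ship[0->1]=3 prod=2 -> inv=[5 3 3 8]
Step 5: demand=4,sold=4 ship[2->3]=3 ship[1->2]=3 ship[0->1]=3 prod=2 -> inv=[4 3 3 7]
Step 6: demand=4,sold=4 ship[2->3]=3 ship[1->2]=3 ship[0->1]=3 prod=2 -> inv=[3 3 3 6]

3 3 3 6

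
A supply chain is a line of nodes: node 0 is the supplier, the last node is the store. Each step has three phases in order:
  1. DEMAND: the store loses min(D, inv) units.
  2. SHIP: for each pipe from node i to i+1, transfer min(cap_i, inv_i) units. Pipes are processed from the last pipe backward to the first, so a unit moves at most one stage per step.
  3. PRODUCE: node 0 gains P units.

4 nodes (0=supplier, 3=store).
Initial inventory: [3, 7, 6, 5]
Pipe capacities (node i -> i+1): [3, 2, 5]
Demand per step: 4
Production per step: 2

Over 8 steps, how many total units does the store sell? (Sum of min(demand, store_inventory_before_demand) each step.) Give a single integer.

Answer: 23

Derivation:
Step 1: sold=4 (running total=4) -> [2 8 3 6]
Step 2: sold=4 (running total=8) -> [2 8 2 5]
Step 3: sold=4 (running total=12) -> [2 8 2 3]
Step 4: sold=3 (running total=15) -> [2 8 2 2]
Step 5: sold=2 (running total=17) -> [2 8 2 2]
Step 6: sold=2 (running total=19) -> [2 8 2 2]
Step 7: sold=2 (running total=21) -> [2 8 2 2]
Step 8: sold=2 (running total=23) -> [2 8 2 2]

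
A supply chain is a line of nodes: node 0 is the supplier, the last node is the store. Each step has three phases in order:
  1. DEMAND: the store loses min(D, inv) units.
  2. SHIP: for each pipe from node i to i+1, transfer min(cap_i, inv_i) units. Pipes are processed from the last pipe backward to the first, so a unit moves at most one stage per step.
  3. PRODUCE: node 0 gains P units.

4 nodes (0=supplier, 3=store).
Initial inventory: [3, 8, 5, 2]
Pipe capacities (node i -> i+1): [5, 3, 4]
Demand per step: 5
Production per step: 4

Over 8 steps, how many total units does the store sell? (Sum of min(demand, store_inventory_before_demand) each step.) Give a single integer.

Step 1: sold=2 (running total=2) -> [4 8 4 4]
Step 2: sold=4 (running total=6) -> [4 9 3 4]
Step 3: sold=4 (running total=10) -> [4 10 3 3]
Step 4: sold=3 (running total=13) -> [4 11 3 3]
Step 5: sold=3 (running total=16) -> [4 12 3 3]
Step 6: sold=3 (running total=19) -> [4 13 3 3]
Step 7: sold=3 (running total=22) -> [4 14 3 3]
Step 8: sold=3 (running total=25) -> [4 15 3 3]

Answer: 25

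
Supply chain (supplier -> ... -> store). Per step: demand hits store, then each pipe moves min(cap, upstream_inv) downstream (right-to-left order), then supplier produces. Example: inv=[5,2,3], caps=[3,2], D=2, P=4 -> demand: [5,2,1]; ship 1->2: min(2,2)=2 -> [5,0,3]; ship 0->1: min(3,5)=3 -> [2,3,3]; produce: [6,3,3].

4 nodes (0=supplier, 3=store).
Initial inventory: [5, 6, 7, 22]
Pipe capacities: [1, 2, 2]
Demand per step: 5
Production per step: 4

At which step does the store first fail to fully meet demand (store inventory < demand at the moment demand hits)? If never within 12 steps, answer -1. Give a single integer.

Step 1: demand=5,sold=5 ship[2->3]=2 ship[1->2]=2 ship[0->1]=1 prod=4 -> [8 5 7 19]
Step 2: demand=5,sold=5 ship[2->3]=2 ship[1->2]=2 ship[0->1]=1 prod=4 -> [11 4 7 16]
Step 3: demand=5,sold=5 ship[2->3]=2 ship[1->2]=2 ship[0->1]=1 prod=4 -> [14 3 7 13]
Step 4: demand=5,sold=5 ship[2->3]=2 ship[1->2]=2 ship[0->1]=1 prod=4 -> [17 2 7 10]
Step 5: demand=5,sold=5 ship[2->3]=2 ship[1->2]=2 ship[0->1]=1 prod=4 -> [20 1 7 7]
Step 6: demand=5,sold=5 ship[2->3]=2 ship[1->2]=1 ship[0->1]=1 prod=4 -> [23 1 6 4]
Step 7: demand=5,sold=4 ship[2->3]=2 ship[1->2]=1 ship[0->1]=1 prod=4 -> [26 1 5 2]
Step 8: demand=5,sold=2 ship[2->3]=2 ship[1->2]=1 ship[0->1]=1 prod=4 -> [29 1 4 2]
Step 9: demand=5,sold=2 ship[2->3]=2 ship[1->2]=1 ship[0->1]=1 prod=4 -> [32 1 3 2]
Step 10: demand=5,sold=2 ship[2->3]=2 ship[1->2]=1 ship[0->1]=1 prod=4 -> [35 1 2 2]
Step 11: demand=5,sold=2 ship[2->3]=2 ship[1->2]=1 ship[0->1]=1 prod=4 -> [38 1 1 2]
Step 12: demand=5,sold=2 ship[2->3]=1 ship[1->2]=1 ship[0->1]=1 prod=4 -> [41 1 1 1]
First stockout at step 7

7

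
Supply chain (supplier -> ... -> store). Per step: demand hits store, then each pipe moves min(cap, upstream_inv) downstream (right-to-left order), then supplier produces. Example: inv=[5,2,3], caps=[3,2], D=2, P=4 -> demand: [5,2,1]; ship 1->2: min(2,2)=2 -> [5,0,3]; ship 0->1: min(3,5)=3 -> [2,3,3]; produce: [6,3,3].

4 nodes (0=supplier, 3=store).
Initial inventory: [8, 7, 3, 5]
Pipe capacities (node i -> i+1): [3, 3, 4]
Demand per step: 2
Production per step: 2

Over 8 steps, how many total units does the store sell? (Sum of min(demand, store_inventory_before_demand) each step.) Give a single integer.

Answer: 16

Derivation:
Step 1: sold=2 (running total=2) -> [7 7 3 6]
Step 2: sold=2 (running total=4) -> [6 7 3 7]
Step 3: sold=2 (running total=6) -> [5 7 3 8]
Step 4: sold=2 (running total=8) -> [4 7 3 9]
Step 5: sold=2 (running total=10) -> [3 7 3 10]
Step 6: sold=2 (running total=12) -> [2 7 3 11]
Step 7: sold=2 (running total=14) -> [2 6 3 12]
Step 8: sold=2 (running total=16) -> [2 5 3 13]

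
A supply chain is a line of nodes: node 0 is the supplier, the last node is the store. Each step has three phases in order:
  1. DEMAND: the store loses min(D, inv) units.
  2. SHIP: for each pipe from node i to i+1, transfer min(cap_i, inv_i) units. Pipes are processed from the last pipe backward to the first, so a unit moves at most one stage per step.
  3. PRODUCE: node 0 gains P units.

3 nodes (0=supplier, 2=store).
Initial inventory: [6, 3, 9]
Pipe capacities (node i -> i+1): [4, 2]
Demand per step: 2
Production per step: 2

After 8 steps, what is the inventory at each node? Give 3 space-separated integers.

Step 1: demand=2,sold=2 ship[1->2]=2 ship[0->1]=4 prod=2 -> inv=[4 5 9]
Step 2: demand=2,sold=2 ship[1->2]=2 ship[0->1]=4 prod=2 -> inv=[2 7 9]
Step 3: demand=2,sold=2 ship[1->2]=2 ship[0->1]=2 prod=2 -> inv=[2 7 9]
Step 4: demand=2,sold=2 ship[1->2]=2 ship[0->1]=2 prod=2 -> inv=[2 7 9]
Step 5: demand=2,sold=2 ship[1->2]=2 ship[0->1]=2 prod=2 -> inv=[2 7 9]
Step 6: demand=2,sold=2 ship[1->2]=2 ship[0->1]=2 prod=2 -> inv=[2 7 9]
Step 7: demand=2,sold=2 ship[1->2]=2 ship[0->1]=2 prod=2 -> inv=[2 7 9]
Step 8: demand=2,sold=2 ship[1->2]=2 ship[0->1]=2 prod=2 -> inv=[2 7 9]

2 7 9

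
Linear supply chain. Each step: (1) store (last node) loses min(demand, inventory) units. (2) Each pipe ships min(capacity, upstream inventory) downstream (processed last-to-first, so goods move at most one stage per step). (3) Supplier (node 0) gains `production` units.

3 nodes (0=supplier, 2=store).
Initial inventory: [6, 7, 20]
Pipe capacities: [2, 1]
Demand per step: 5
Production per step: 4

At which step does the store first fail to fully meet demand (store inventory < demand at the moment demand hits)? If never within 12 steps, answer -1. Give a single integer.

Step 1: demand=5,sold=5 ship[1->2]=1 ship[0->1]=2 prod=4 -> [8 8 16]
Step 2: demand=5,sold=5 ship[1->2]=1 ship[0->1]=2 prod=4 -> [10 9 12]
Step 3: demand=5,sold=5 ship[1->2]=1 ship[0->1]=2 prod=4 -> [12 10 8]
Step 4: demand=5,sold=5 ship[1->2]=1 ship[0->1]=2 prod=4 -> [14 11 4]
Step 5: demand=5,sold=4 ship[1->2]=1 ship[0->1]=2 prod=4 -> [16 12 1]
Step 6: demand=5,sold=1 ship[1->2]=1 ship[0->1]=2 prod=4 -> [18 13 1]
Step 7: demand=5,sold=1 ship[1->2]=1 ship[0->1]=2 prod=4 -> [20 14 1]
Step 8: demand=5,sold=1 ship[1->2]=1 ship[0->1]=2 prod=4 -> [22 15 1]
Step 9: demand=5,sold=1 ship[1->2]=1 ship[0->1]=2 prod=4 -> [24 16 1]
Step 10: demand=5,sold=1 ship[1->2]=1 ship[0->1]=2 prod=4 -> [26 17 1]
Step 11: demand=5,sold=1 ship[1->2]=1 ship[0->1]=2 prod=4 -> [28 18 1]
Step 12: demand=5,sold=1 ship[1->2]=1 ship[0->1]=2 prod=4 -> [30 19 1]
First stockout at step 5

5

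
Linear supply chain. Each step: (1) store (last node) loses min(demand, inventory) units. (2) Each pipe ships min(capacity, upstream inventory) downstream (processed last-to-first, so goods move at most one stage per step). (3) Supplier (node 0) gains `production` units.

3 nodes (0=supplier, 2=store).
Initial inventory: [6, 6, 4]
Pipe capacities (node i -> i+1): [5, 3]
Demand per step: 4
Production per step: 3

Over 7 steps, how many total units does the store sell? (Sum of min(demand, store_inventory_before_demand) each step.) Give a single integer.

Step 1: sold=4 (running total=4) -> [4 8 3]
Step 2: sold=3 (running total=7) -> [3 9 3]
Step 3: sold=3 (running total=10) -> [3 9 3]
Step 4: sold=3 (running total=13) -> [3 9 3]
Step 5: sold=3 (running total=16) -> [3 9 3]
Step 6: sold=3 (running total=19) -> [3 9 3]
Step 7: sold=3 (running total=22) -> [3 9 3]

Answer: 22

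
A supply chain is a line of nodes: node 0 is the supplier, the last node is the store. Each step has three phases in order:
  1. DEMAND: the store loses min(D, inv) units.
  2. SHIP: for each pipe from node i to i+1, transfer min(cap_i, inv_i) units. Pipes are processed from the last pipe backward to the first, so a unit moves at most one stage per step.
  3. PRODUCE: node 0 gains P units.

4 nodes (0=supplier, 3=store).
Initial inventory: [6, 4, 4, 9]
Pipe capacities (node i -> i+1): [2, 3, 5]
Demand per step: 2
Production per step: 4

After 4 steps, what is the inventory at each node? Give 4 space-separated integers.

Step 1: demand=2,sold=2 ship[2->3]=4 ship[1->2]=3 ship[0->1]=2 prod=4 -> inv=[8 3 3 11]
Step 2: demand=2,sold=2 ship[2->3]=3 ship[1->2]=3 ship[0->1]=2 prod=4 -> inv=[10 2 3 12]
Step 3: demand=2,sold=2 ship[2->3]=3 ship[1->2]=2 ship[0->1]=2 prod=4 -> inv=[12 2 2 13]
Step 4: demand=2,sold=2 ship[2->3]=2 ship[1->2]=2 ship[0->1]=2 prod=4 -> inv=[14 2 2 13]

14 2 2 13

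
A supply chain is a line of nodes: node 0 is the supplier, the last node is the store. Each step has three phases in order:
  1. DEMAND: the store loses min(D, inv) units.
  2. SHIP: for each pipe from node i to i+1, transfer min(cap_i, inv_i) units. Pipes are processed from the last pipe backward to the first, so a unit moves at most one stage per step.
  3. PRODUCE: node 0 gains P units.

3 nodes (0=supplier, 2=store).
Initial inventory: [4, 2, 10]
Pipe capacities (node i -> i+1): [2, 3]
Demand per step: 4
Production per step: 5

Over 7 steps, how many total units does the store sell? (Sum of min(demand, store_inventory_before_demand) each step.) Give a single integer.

Step 1: sold=4 (running total=4) -> [7 2 8]
Step 2: sold=4 (running total=8) -> [10 2 6]
Step 3: sold=4 (running total=12) -> [13 2 4]
Step 4: sold=4 (running total=16) -> [16 2 2]
Step 5: sold=2 (running total=18) -> [19 2 2]
Step 6: sold=2 (running total=20) -> [22 2 2]
Step 7: sold=2 (running total=22) -> [25 2 2]

Answer: 22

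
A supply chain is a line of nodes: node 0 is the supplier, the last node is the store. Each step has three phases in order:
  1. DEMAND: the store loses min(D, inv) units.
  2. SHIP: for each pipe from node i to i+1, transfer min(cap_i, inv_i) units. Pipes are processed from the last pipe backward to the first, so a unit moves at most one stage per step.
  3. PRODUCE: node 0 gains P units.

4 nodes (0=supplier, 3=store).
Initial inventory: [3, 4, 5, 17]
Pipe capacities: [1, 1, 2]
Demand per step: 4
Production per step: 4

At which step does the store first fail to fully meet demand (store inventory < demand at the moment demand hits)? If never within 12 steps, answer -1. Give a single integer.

Step 1: demand=4,sold=4 ship[2->3]=2 ship[1->2]=1 ship[0->1]=1 prod=4 -> [6 4 4 15]
Step 2: demand=4,sold=4 ship[2->3]=2 ship[1->2]=1 ship[0->1]=1 prod=4 -> [9 4 3 13]
Step 3: demand=4,sold=4 ship[2->3]=2 ship[1->2]=1 ship[0->1]=1 prod=4 -> [12 4 2 11]
Step 4: demand=4,sold=4 ship[2->3]=2 ship[1->2]=1 ship[0->1]=1 prod=4 -> [15 4 1 9]
Step 5: demand=4,sold=4 ship[2->3]=1 ship[1->2]=1 ship[0->1]=1 prod=4 -> [18 4 1 6]
Step 6: demand=4,sold=4 ship[2->3]=1 ship[1->2]=1 ship[0->1]=1 prod=4 -> [21 4 1 3]
Step 7: demand=4,sold=3 ship[2->3]=1 ship[1->2]=1 ship[0->1]=1 prod=4 -> [24 4 1 1]
Step 8: demand=4,sold=1 ship[2->3]=1 ship[1->2]=1 ship[0->1]=1 prod=4 -> [27 4 1 1]
Step 9: demand=4,sold=1 ship[2->3]=1 ship[1->2]=1 ship[0->1]=1 prod=4 -> [30 4 1 1]
Step 10: demand=4,sold=1 ship[2->3]=1 ship[1->2]=1 ship[0->1]=1 prod=4 -> [33 4 1 1]
Step 11: demand=4,sold=1 ship[2->3]=1 ship[1->2]=1 ship[0->1]=1 prod=4 -> [36 4 1 1]
Step 12: demand=4,sold=1 ship[2->3]=1 ship[1->2]=1 ship[0->1]=1 prod=4 -> [39 4 1 1]
First stockout at step 7

7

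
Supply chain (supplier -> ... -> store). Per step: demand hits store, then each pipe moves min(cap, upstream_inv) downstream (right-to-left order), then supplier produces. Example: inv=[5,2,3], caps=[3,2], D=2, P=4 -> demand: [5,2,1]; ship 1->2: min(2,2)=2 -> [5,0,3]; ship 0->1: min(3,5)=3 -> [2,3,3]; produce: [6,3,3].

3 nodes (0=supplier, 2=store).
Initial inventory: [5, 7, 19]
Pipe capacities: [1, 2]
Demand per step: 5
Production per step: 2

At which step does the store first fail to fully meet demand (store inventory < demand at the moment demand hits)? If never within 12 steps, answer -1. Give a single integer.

Step 1: demand=5,sold=5 ship[1->2]=2 ship[0->1]=1 prod=2 -> [6 6 16]
Step 2: demand=5,sold=5 ship[1->2]=2 ship[0->1]=1 prod=2 -> [7 5 13]
Step 3: demand=5,sold=5 ship[1->2]=2 ship[0->1]=1 prod=2 -> [8 4 10]
Step 4: demand=5,sold=5 ship[1->2]=2 ship[0->1]=1 prod=2 -> [9 3 7]
Step 5: demand=5,sold=5 ship[1->2]=2 ship[0->1]=1 prod=2 -> [10 2 4]
Step 6: demand=5,sold=4 ship[1->2]=2 ship[0->1]=1 prod=2 -> [11 1 2]
Step 7: demand=5,sold=2 ship[1->2]=1 ship[0->1]=1 prod=2 -> [12 1 1]
Step 8: demand=5,sold=1 ship[1->2]=1 ship[0->1]=1 prod=2 -> [13 1 1]
Step 9: demand=5,sold=1 ship[1->2]=1 ship[0->1]=1 prod=2 -> [14 1 1]
Step 10: demand=5,sold=1 ship[1->2]=1 ship[0->1]=1 prod=2 -> [15 1 1]
Step 11: demand=5,sold=1 ship[1->2]=1 ship[0->1]=1 prod=2 -> [16 1 1]
Step 12: demand=5,sold=1 ship[1->2]=1 ship[0->1]=1 prod=2 -> [17 1 1]
First stockout at step 6

6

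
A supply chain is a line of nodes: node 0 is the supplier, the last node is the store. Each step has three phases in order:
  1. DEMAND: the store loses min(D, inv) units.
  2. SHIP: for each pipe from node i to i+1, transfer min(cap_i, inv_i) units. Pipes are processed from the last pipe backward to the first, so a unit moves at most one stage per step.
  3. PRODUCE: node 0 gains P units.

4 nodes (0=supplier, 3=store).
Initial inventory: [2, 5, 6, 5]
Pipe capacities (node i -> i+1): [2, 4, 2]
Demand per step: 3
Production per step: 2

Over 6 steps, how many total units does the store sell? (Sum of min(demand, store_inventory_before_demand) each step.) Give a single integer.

Answer: 15

Derivation:
Step 1: sold=3 (running total=3) -> [2 3 8 4]
Step 2: sold=3 (running total=6) -> [2 2 9 3]
Step 3: sold=3 (running total=9) -> [2 2 9 2]
Step 4: sold=2 (running total=11) -> [2 2 9 2]
Step 5: sold=2 (running total=13) -> [2 2 9 2]
Step 6: sold=2 (running total=15) -> [2 2 9 2]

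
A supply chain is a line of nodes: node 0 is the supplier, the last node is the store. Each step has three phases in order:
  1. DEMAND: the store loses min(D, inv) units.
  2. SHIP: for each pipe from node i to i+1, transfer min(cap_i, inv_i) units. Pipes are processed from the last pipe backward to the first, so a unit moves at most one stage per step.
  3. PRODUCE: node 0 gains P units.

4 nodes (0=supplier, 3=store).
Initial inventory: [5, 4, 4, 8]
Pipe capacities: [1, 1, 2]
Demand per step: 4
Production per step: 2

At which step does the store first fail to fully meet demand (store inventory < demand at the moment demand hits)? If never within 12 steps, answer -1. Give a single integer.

Step 1: demand=4,sold=4 ship[2->3]=2 ship[1->2]=1 ship[0->1]=1 prod=2 -> [6 4 3 6]
Step 2: demand=4,sold=4 ship[2->3]=2 ship[1->2]=1 ship[0->1]=1 prod=2 -> [7 4 2 4]
Step 3: demand=4,sold=4 ship[2->3]=2 ship[1->2]=1 ship[0->1]=1 prod=2 -> [8 4 1 2]
Step 4: demand=4,sold=2 ship[2->3]=1 ship[1->2]=1 ship[0->1]=1 prod=2 -> [9 4 1 1]
Step 5: demand=4,sold=1 ship[2->3]=1 ship[1->2]=1 ship[0->1]=1 prod=2 -> [10 4 1 1]
Step 6: demand=4,sold=1 ship[2->3]=1 ship[1->2]=1 ship[0->1]=1 prod=2 -> [11 4 1 1]
Step 7: demand=4,sold=1 ship[2->3]=1 ship[1->2]=1 ship[0->1]=1 prod=2 -> [12 4 1 1]
Step 8: demand=4,sold=1 ship[2->3]=1 ship[1->2]=1 ship[0->1]=1 prod=2 -> [13 4 1 1]
Step 9: demand=4,sold=1 ship[2->3]=1 ship[1->2]=1 ship[0->1]=1 prod=2 -> [14 4 1 1]
Step 10: demand=4,sold=1 ship[2->3]=1 ship[1->2]=1 ship[0->1]=1 prod=2 -> [15 4 1 1]
Step 11: demand=4,sold=1 ship[2->3]=1 ship[1->2]=1 ship[0->1]=1 prod=2 -> [16 4 1 1]
Step 12: demand=4,sold=1 ship[2->3]=1 ship[1->2]=1 ship[0->1]=1 prod=2 -> [17 4 1 1]
First stockout at step 4

4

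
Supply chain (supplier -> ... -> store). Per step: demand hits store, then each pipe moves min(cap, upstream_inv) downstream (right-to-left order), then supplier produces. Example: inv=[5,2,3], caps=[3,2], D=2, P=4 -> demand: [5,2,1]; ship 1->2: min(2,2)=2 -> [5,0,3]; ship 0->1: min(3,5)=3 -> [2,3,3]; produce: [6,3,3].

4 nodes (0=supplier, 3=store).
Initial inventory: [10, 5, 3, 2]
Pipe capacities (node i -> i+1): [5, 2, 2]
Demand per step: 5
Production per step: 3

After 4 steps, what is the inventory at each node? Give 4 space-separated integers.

Step 1: demand=5,sold=2 ship[2->3]=2 ship[1->2]=2 ship[0->1]=5 prod=3 -> inv=[8 8 3 2]
Step 2: demand=5,sold=2 ship[2->3]=2 ship[1->2]=2 ship[0->1]=5 prod=3 -> inv=[6 11 3 2]
Step 3: demand=5,sold=2 ship[2->3]=2 ship[1->2]=2 ship[0->1]=5 prod=3 -> inv=[4 14 3 2]
Step 4: demand=5,sold=2 ship[2->3]=2 ship[1->2]=2 ship[0->1]=4 prod=3 -> inv=[3 16 3 2]

3 16 3 2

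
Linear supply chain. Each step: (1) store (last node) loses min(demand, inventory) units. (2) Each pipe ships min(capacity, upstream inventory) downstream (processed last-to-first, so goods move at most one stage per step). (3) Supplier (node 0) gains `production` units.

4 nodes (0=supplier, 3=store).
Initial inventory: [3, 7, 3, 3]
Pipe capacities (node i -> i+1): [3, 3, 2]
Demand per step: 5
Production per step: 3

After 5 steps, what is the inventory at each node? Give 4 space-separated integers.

Step 1: demand=5,sold=3 ship[2->3]=2 ship[1->2]=3 ship[0->1]=3 prod=3 -> inv=[3 7 4 2]
Step 2: demand=5,sold=2 ship[2->3]=2 ship[1->2]=3 ship[0->1]=3 prod=3 -> inv=[3 7 5 2]
Step 3: demand=5,sold=2 ship[2->3]=2 ship[1->2]=3 ship[0->1]=3 prod=3 -> inv=[3 7 6 2]
Step 4: demand=5,sold=2 ship[2->3]=2 ship[1->2]=3 ship[0->1]=3 prod=3 -> inv=[3 7 7 2]
Step 5: demand=5,sold=2 ship[2->3]=2 ship[1->2]=3 ship[0->1]=3 prod=3 -> inv=[3 7 8 2]

3 7 8 2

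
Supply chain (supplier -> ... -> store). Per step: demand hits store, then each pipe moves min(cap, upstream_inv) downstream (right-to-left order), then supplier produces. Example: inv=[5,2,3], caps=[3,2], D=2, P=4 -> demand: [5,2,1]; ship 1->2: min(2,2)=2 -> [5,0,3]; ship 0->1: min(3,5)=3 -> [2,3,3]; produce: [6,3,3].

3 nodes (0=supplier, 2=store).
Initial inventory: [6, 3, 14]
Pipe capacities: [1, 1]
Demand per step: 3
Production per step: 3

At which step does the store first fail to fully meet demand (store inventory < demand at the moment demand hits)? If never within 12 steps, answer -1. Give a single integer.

Step 1: demand=3,sold=3 ship[1->2]=1 ship[0->1]=1 prod=3 -> [8 3 12]
Step 2: demand=3,sold=3 ship[1->2]=1 ship[0->1]=1 prod=3 -> [10 3 10]
Step 3: demand=3,sold=3 ship[1->2]=1 ship[0->1]=1 prod=3 -> [12 3 8]
Step 4: demand=3,sold=3 ship[1->2]=1 ship[0->1]=1 prod=3 -> [14 3 6]
Step 5: demand=3,sold=3 ship[1->2]=1 ship[0->1]=1 prod=3 -> [16 3 4]
Step 6: demand=3,sold=3 ship[1->2]=1 ship[0->1]=1 prod=3 -> [18 3 2]
Step 7: demand=3,sold=2 ship[1->2]=1 ship[0->1]=1 prod=3 -> [20 3 1]
Step 8: demand=3,sold=1 ship[1->2]=1 ship[0->1]=1 prod=3 -> [22 3 1]
Step 9: demand=3,sold=1 ship[1->2]=1 ship[0->1]=1 prod=3 -> [24 3 1]
Step 10: demand=3,sold=1 ship[1->2]=1 ship[0->1]=1 prod=3 -> [26 3 1]
Step 11: demand=3,sold=1 ship[1->2]=1 ship[0->1]=1 prod=3 -> [28 3 1]
Step 12: demand=3,sold=1 ship[1->2]=1 ship[0->1]=1 prod=3 -> [30 3 1]
First stockout at step 7

7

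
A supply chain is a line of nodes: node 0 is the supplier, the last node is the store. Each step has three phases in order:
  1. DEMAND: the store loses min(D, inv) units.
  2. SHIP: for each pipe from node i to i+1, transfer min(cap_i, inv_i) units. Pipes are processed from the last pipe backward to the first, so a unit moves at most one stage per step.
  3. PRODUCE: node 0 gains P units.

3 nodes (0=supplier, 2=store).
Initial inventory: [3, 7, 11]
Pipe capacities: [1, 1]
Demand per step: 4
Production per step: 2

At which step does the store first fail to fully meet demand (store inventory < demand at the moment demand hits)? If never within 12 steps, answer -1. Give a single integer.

Step 1: demand=4,sold=4 ship[1->2]=1 ship[0->1]=1 prod=2 -> [4 7 8]
Step 2: demand=4,sold=4 ship[1->2]=1 ship[0->1]=1 prod=2 -> [5 7 5]
Step 3: demand=4,sold=4 ship[1->2]=1 ship[0->1]=1 prod=2 -> [6 7 2]
Step 4: demand=4,sold=2 ship[1->2]=1 ship[0->1]=1 prod=2 -> [7 7 1]
Step 5: demand=4,sold=1 ship[1->2]=1 ship[0->1]=1 prod=2 -> [8 7 1]
Step 6: demand=4,sold=1 ship[1->2]=1 ship[0->1]=1 prod=2 -> [9 7 1]
Step 7: demand=4,sold=1 ship[1->2]=1 ship[0->1]=1 prod=2 -> [10 7 1]
Step 8: demand=4,sold=1 ship[1->2]=1 ship[0->1]=1 prod=2 -> [11 7 1]
Step 9: demand=4,sold=1 ship[1->2]=1 ship[0->1]=1 prod=2 -> [12 7 1]
Step 10: demand=4,sold=1 ship[1->2]=1 ship[0->1]=1 prod=2 -> [13 7 1]
Step 11: demand=4,sold=1 ship[1->2]=1 ship[0->1]=1 prod=2 -> [14 7 1]
Step 12: demand=4,sold=1 ship[1->2]=1 ship[0->1]=1 prod=2 -> [15 7 1]
First stockout at step 4

4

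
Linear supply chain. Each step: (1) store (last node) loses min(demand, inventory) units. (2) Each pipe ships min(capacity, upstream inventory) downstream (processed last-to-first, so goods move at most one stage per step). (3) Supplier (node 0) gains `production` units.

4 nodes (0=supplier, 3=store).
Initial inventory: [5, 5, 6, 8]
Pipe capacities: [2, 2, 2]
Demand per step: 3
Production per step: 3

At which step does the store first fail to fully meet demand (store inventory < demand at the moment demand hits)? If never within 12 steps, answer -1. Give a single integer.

Step 1: demand=3,sold=3 ship[2->3]=2 ship[1->2]=2 ship[0->1]=2 prod=3 -> [6 5 6 7]
Step 2: demand=3,sold=3 ship[2->3]=2 ship[1->2]=2 ship[0->1]=2 prod=3 -> [7 5 6 6]
Step 3: demand=3,sold=3 ship[2->3]=2 ship[1->2]=2 ship[0->1]=2 prod=3 -> [8 5 6 5]
Step 4: demand=3,sold=3 ship[2->3]=2 ship[1->2]=2 ship[0->1]=2 prod=3 -> [9 5 6 4]
Step 5: demand=3,sold=3 ship[2->3]=2 ship[1->2]=2 ship[0->1]=2 prod=3 -> [10 5 6 3]
Step 6: demand=3,sold=3 ship[2->3]=2 ship[1->2]=2 ship[0->1]=2 prod=3 -> [11 5 6 2]
Step 7: demand=3,sold=2 ship[2->3]=2 ship[1->2]=2 ship[0->1]=2 prod=3 -> [12 5 6 2]
Step 8: demand=3,sold=2 ship[2->3]=2 ship[1->2]=2 ship[0->1]=2 prod=3 -> [13 5 6 2]
Step 9: demand=3,sold=2 ship[2->3]=2 ship[1->2]=2 ship[0->1]=2 prod=3 -> [14 5 6 2]
Step 10: demand=3,sold=2 ship[2->3]=2 ship[1->2]=2 ship[0->1]=2 prod=3 -> [15 5 6 2]
Step 11: demand=3,sold=2 ship[2->3]=2 ship[1->2]=2 ship[0->1]=2 prod=3 -> [16 5 6 2]
Step 12: demand=3,sold=2 ship[2->3]=2 ship[1->2]=2 ship[0->1]=2 prod=3 -> [17 5 6 2]
First stockout at step 7

7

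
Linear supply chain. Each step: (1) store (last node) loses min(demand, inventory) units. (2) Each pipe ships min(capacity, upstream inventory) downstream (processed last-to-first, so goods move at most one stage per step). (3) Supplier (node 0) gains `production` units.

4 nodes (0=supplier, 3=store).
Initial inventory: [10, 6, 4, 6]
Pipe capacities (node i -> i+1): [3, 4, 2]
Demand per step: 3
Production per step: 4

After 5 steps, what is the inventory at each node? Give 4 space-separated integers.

Step 1: demand=3,sold=3 ship[2->3]=2 ship[1->2]=4 ship[0->1]=3 prod=4 -> inv=[11 5 6 5]
Step 2: demand=3,sold=3 ship[2->3]=2 ship[1->2]=4 ship[0->1]=3 prod=4 -> inv=[12 4 8 4]
Step 3: demand=3,sold=3 ship[2->3]=2 ship[1->2]=4 ship[0->1]=3 prod=4 -> inv=[13 3 10 3]
Step 4: demand=3,sold=3 ship[2->3]=2 ship[1->2]=3 ship[0->1]=3 prod=4 -> inv=[14 3 11 2]
Step 5: demand=3,sold=2 ship[2->3]=2 ship[1->2]=3 ship[0->1]=3 prod=4 -> inv=[15 3 12 2]

15 3 12 2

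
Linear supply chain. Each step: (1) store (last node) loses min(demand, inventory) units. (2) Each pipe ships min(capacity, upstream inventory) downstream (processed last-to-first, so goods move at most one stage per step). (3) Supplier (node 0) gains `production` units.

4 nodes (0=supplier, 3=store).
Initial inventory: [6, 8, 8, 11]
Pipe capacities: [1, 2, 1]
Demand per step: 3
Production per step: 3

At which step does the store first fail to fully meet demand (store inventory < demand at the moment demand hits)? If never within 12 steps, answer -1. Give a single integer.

Step 1: demand=3,sold=3 ship[2->3]=1 ship[1->2]=2 ship[0->1]=1 prod=3 -> [8 7 9 9]
Step 2: demand=3,sold=3 ship[2->3]=1 ship[1->2]=2 ship[0->1]=1 prod=3 -> [10 6 10 7]
Step 3: demand=3,sold=3 ship[2->3]=1 ship[1->2]=2 ship[0->1]=1 prod=3 -> [12 5 11 5]
Step 4: demand=3,sold=3 ship[2->3]=1 ship[1->2]=2 ship[0->1]=1 prod=3 -> [14 4 12 3]
Step 5: demand=3,sold=3 ship[2->3]=1 ship[1->2]=2 ship[0->1]=1 prod=3 -> [16 3 13 1]
Step 6: demand=3,sold=1 ship[2->3]=1 ship[1->2]=2 ship[0->1]=1 prod=3 -> [18 2 14 1]
Step 7: demand=3,sold=1 ship[2->3]=1 ship[1->2]=2 ship[0->1]=1 prod=3 -> [20 1 15 1]
Step 8: demand=3,sold=1 ship[2->3]=1 ship[1->2]=1 ship[0->1]=1 prod=3 -> [22 1 15 1]
Step 9: demand=3,sold=1 ship[2->3]=1 ship[1->2]=1 ship[0->1]=1 prod=3 -> [24 1 15 1]
Step 10: demand=3,sold=1 ship[2->3]=1 ship[1->2]=1 ship[0->1]=1 prod=3 -> [26 1 15 1]
Step 11: demand=3,sold=1 ship[2->3]=1 ship[1->2]=1 ship[0->1]=1 prod=3 -> [28 1 15 1]
Step 12: demand=3,sold=1 ship[2->3]=1 ship[1->2]=1 ship[0->1]=1 prod=3 -> [30 1 15 1]
First stockout at step 6

6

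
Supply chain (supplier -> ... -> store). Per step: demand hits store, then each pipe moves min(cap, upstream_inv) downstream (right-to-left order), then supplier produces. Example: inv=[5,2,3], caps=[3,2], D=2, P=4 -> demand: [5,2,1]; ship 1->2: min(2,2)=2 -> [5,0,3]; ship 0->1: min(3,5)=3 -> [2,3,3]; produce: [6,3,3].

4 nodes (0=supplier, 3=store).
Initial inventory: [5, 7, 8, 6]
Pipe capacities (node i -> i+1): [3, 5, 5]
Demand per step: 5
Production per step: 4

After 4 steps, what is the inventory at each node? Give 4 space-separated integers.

Step 1: demand=5,sold=5 ship[2->3]=5 ship[1->2]=5 ship[0->1]=3 prod=4 -> inv=[6 5 8 6]
Step 2: demand=5,sold=5 ship[2->3]=5 ship[1->2]=5 ship[0->1]=3 prod=4 -> inv=[7 3 8 6]
Step 3: demand=5,sold=5 ship[2->3]=5 ship[1->2]=3 ship[0->1]=3 prod=4 -> inv=[8 3 6 6]
Step 4: demand=5,sold=5 ship[2->3]=5 ship[1->2]=3 ship[0->1]=3 prod=4 -> inv=[9 3 4 6]

9 3 4 6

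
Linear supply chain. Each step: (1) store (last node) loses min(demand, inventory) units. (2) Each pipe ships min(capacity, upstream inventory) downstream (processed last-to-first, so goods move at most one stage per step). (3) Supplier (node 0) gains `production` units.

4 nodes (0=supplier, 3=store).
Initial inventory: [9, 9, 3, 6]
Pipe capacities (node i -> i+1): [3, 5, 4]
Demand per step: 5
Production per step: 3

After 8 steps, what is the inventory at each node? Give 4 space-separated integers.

Step 1: demand=5,sold=5 ship[2->3]=3 ship[1->2]=5 ship[0->1]=3 prod=3 -> inv=[9 7 5 4]
Step 2: demand=5,sold=4 ship[2->3]=4 ship[1->2]=5 ship[0->1]=3 prod=3 -> inv=[9 5 6 4]
Step 3: demand=5,sold=4 ship[2->3]=4 ship[1->2]=5 ship[0->1]=3 prod=3 -> inv=[9 3 7 4]
Step 4: demand=5,sold=4 ship[2->3]=4 ship[1->2]=3 ship[0->1]=3 prod=3 -> inv=[9 3 6 4]
Step 5: demand=5,sold=4 ship[2->3]=4 ship[1->2]=3 ship[0->1]=3 prod=3 -> inv=[9 3 5 4]
Step 6: demand=5,sold=4 ship[2->3]=4 ship[1->2]=3 ship[0->1]=3 prod=3 -> inv=[9 3 4 4]
Step 7: demand=5,sold=4 ship[2->3]=4 ship[1->2]=3 ship[0->1]=3 prod=3 -> inv=[9 3 3 4]
Step 8: demand=5,sold=4 ship[2->3]=3 ship[1->2]=3 ship[0->1]=3 prod=3 -> inv=[9 3 3 3]

9 3 3 3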